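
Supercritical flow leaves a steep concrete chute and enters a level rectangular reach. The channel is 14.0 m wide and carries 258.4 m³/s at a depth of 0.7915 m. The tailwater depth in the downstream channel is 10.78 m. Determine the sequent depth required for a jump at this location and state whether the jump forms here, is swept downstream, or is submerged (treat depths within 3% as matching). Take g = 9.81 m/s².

y₂ = 8.980 m; the jump is submerged

q = Q/b = 258.4/14.0 = 18.46 m²/s; V₁ = q/y₁ = 23.32 m/s. Fr₁ = V₁/√(g·y₁) = 8.369.
From the momentum equation for a rectangular channel, y₂/y₁ = ½[√(1 + 8Fr₁²) − 1] = ½[√561.27 − 1] = 11.35.
y₂ = 11.35 × 0.7915 = 8.980 m.
Tailwater y_tw = 10.78 m: y_tw > y₂, so the jump is submerged.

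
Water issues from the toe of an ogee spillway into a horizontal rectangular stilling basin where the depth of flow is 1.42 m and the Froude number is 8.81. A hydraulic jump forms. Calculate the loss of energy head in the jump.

ΔE = 39.1 m

Fr₁ = 8.81 (given).
Sequent-depth ratio: y₂/y₁ = ½[√(1 + 8Fr₁²) − 1] = ½[√621.9 − 1] = 12.0.
y₂ = 12.0 × 1.42 = 17.0 m.
V₁ = Fr₁·√(g·y₁) = 8.81×√(9.81×1.42) = 32.9 m/s; q = V₁·y₁ = 46.7 m²/s. V₂ = q/y₂ = 46.7/17.0 = 2.75 m/s. E₁ = y₁ + V₁²/2g = 56.5 m; E₂ = y₂ + V₂²/2g = 17.4 m. ΔE = E₁ − E₂ = 39.1 m.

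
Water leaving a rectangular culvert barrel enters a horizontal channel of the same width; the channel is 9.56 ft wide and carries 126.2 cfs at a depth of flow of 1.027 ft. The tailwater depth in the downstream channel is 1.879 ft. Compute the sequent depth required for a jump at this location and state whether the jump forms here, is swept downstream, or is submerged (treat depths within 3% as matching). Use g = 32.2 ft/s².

y₂ = 2.773 ft; the jump is swept downstream

q = Q/b = 126.2/9.56 = 13.20 ft²/s; V₁ = q/y₁ = 12.85 ft/s. Fr₁ = V₁/√(g·y₁) = 2.235.
Conjugate-depth relation: y₂/y₁ = ½[√(1 + 8Fr₁²) − 1] = ½[√40.969 − 1] = 2.700.
y₂ = 2.700 × 1.027 = 2.773 ft.
Tailwater y_tw = 1.879 ft: y_tw < y₂, so the jump is swept downstream.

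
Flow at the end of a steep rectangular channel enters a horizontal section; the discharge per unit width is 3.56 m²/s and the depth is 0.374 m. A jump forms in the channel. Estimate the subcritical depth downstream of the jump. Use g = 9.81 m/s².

V₁ = q/y₁ = 3.56/0.374 = 9.52 m/s. Fr₁ = V₁/√(g·y₁) = 9.52/√(9.81×0.374) = 4.97.
By Bélanger, y₂/y₁ = ½[√(1 + 8Fr₁²) − 1] = ½[√198.6 − 1] = 6.55.
y₂ = 6.55 × 0.374 = 2.45 m.

y₂ = 2.45 m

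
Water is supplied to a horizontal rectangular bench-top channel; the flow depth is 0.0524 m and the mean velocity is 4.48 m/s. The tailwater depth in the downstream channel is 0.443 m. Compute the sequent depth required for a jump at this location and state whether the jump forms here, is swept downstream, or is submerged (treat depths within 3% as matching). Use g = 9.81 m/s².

y₂ = 0.438 m; the jump forms here

Fr₁ = V₁/√(g·y₁) = 4.48/√(9.81×0.0524) = 6.25.
Bélanger equation: y₂/y₁ = ½[√(1 + 8Fr₁²) − 1] = ½[√313.4 − 1] = 8.35.
y₂ = 8.35 × 0.0524 = 0.438 m.
Tailwater y_tw = 0.443 m: y_tw ≈ y₂, so the jump forms here.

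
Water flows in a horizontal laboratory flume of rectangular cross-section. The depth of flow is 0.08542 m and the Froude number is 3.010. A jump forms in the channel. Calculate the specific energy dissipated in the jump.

ΔE = 0.1220 m

Fr₁ = 3.010 (given).
By Bélanger, y₂/y₁ = ½[√(1 + 8Fr₁²) − 1] = ½[√73.481 − 1] = 3.786.
y₂ = 3.786 × 0.08542 = 0.3234 m.
V₁ = Fr₁·√(g·y₁) = 3.010×√(9.81×0.08542) = 2.755 m/s; q = V₁·y₁ = 0.2354 m²/s. V₂ = q/y₂ = 0.2354/0.3234 = 0.7278 m/s. E₁ = y₁ + V₁²/2g = 0.4724 m; E₂ = y₂ + V₂²/2g = 0.3504 m. ΔE = E₁ − E₂ = 0.1220 m.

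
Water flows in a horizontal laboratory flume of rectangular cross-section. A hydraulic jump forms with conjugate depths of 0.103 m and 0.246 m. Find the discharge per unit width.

q = 0.208 m²/s

For a rectangular channel the momentum equation gives q² = ½·g·y₁·y₂·(y₁ + y₂) = ½×9.81×0.103×0.246×0.349 = 0.0434.
q = √0.0434 = 0.208 m²/s.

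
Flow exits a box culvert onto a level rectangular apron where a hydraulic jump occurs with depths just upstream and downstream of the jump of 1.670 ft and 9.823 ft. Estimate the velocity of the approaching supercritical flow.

For a rectangular channel the momentum equation gives q² = ½·g·y₁·y₂·(y₁ + y₂) = ½×32.2×1.670×9.823×11.49 = 3035.
q = √3035 = 55.09 ft²/s.
V₁ = q/y₁ = 55.09/1.670 = 32.99 ft/s.

V₁ = 32.99 ft/s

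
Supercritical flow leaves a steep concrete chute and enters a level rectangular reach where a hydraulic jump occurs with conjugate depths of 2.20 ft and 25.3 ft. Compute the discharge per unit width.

q = 157 ft²/s

For a rectangular channel the momentum equation gives q² = ½·g·y₁·y₂·(y₁ + y₂) = ½×32.2×2.20×25.3×27.5 = 24643.
q = √24643 = 157 ft²/s.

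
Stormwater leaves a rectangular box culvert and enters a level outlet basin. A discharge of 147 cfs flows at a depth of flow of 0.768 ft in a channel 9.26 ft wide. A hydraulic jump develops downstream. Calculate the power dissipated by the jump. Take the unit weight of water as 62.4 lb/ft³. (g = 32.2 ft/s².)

q = Q/b = 147/9.26 = 15.9 ft²/s; V₁ = q/y₁ = 20.7 ft/s. Fr₁ = V₁/√(g·y₁) = 4.16.
From the momentum equation for a rectangular channel, y₂/y₁ = ½[√(1 + 8Fr₁²) − 1] = ½[√139.2 − 1] = 5.40.
y₂ = 5.40 × 0.768 = 4.15 ft.
Head loss: ΔE = (y₂ − y₁)³/(4y₁y₂) = (4.15 − 0.768)³/(4×0.768×4.15) = 38.6/12.7 = 3.03 ft.
P = γ·Q·ΔE/550 = 62.4 × 147 × 3.03 / 550 = 50.5 hp.

P = 50.5 hp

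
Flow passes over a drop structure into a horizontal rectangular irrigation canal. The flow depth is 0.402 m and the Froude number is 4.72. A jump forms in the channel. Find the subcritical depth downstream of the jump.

y₂ = 2.49 m

Fr₁ = 4.72 (given).
By Bélanger, y₂/y₁ = ½[√(1 + 8Fr₁²) − 1] = ½[√179.2 − 1] = 6.19.
y₂ = 6.19 × 0.402 = 2.49 m.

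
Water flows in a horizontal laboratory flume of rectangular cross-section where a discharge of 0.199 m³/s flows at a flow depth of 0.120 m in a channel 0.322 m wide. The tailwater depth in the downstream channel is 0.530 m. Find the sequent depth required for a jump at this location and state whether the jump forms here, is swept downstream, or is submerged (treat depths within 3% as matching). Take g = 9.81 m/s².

y₂ = 0.748 m; the jump is swept downstream

q = Q/b = 0.199/0.322 = 0.618 m²/s; V₁ = q/y₁ = 5.15 m/s. Fr₁ = V₁/√(g·y₁) = 4.75.
Sequent-depth ratio: y₂/y₁ = ½[√(1 + 8Fr₁²) − 1] = ½[√181.2 − 1] = 6.23.
y₂ = 6.23 × 0.120 = 0.748 m.
Tailwater y_tw = 0.530 m: y_tw < y₂, so the jump is swept downstream.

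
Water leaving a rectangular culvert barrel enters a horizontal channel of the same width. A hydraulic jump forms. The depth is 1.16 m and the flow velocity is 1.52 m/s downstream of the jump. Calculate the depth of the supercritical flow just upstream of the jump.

Fr₂ = V₂/√(g·y₂) = 1.52/√(9.81×1.16) = 0.451.
From the momentum equation (using Fr₂), y₁/y₂ = ½[√(1 + 8Fr₂²) − 1] = ½[√2.624 − 1] = 0.310.
y₁ = 0.310 × 1.16 = 0.360 m.

y₁ = 0.360 m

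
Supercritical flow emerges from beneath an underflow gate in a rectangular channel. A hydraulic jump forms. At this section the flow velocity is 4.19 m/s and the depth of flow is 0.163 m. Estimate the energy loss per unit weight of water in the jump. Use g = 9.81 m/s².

ΔE = 0.321 m

Fr₁ = V₁/√(g·y₁) = 4.19/√(9.81×0.163) = 3.31.
From the momentum equation for a rectangular channel, y₂/y₁ = ½[√(1 + 8Fr₁²) − 1] = ½[√88.83 − 1] = 4.21.
y₂ = 4.21 × 0.163 = 0.687 m.
q = V₁·y₁ = 4.19 × 0.163 = 0.683 m²/s. V₂ = q/y₂ = 0.683/0.687 = 0.995 m/s. E₁ = y₁ + V₁²/2g = 1.06 m; E₂ = y₂ + V₂²/2g = 0.737 m. ΔE = E₁ − E₂ = 0.321 m.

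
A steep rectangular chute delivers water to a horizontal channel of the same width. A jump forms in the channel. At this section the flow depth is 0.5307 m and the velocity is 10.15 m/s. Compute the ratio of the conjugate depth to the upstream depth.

Fr₁ = V₁/√(g·y₁) = 10.15/√(9.81×0.5307) = 4.448.
By Bélanger, y₂/y₁ = ½[√(1 + 8Fr₁²) − 1] = ½[√159.31 − 1] = 5.811.

y₂/y₁ = 5.811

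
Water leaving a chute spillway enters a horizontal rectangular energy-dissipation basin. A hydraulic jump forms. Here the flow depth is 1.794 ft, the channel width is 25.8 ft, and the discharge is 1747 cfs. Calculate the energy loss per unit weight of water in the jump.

q = Q/b = 1747/25.8 = 67.71 ft²/s; V₁ = q/y₁ = 37.74 ft/s. Fr₁ = V₁/√(g·y₁) = 4.966.
Sequent-depth ratio: y₂/y₁ = ½[√(1 + 8Fr₁²) − 1] = ½[√198.29 − 1] = 6.541.
y₂ = 6.541 × 1.794 = 11.73 ft.
Head loss: ΔE = (y₂ − y₁)³/(4y₁y₂) = (11.73 − 1.794)³/(4×1.794×11.73) = 982.2/84.21 = 11.66 ft.

ΔE = 11.66 ft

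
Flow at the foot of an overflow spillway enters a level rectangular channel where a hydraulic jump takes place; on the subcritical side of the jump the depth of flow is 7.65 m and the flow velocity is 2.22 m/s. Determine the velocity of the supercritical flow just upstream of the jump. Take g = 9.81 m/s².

V₁ = 18.9 m/s

Fr₂ = V₂/√(g·y₂) = 2.22/√(9.81×7.65) = 0.256.
The Bélanger relation is symmetric: y₁/y₂ = ½[√(1 + 8Fr₂²) − 1] = ½[√1.525 − 1] = 0.118.
y₁ = 0.118 × 7.65 = 0.899 m.
V₁ = q/y₁ = 17.0/0.899 = 18.9 m/s.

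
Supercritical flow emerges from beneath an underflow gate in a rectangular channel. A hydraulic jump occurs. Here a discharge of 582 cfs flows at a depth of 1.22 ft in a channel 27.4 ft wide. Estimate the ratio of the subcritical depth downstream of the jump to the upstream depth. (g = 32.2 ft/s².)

q = Q/b = 582/27.4 = 21.2 ft²/s; V₁ = q/y₁ = 17.4 ft/s. Fr₁ = V₁/√(g·y₁) = 2.78.
Conjugate-depth relation: y₂/y₁ = ½[√(1 + 8Fr₁²) − 1] = ½[√62.73 − 1] = 3.46.

y₂/y₁ = 3.46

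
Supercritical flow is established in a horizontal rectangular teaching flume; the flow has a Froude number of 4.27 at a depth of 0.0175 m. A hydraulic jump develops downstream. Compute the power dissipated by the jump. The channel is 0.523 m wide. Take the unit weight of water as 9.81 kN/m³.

Fr₁ = 4.27 (given).
Conjugate-depth relation: y₂/y₁ = ½[√(1 + 8Fr₁²) − 1] = ½[√146.9 − 1] = 5.56.
y₂ = 5.56 × 0.0175 = 0.0973 m.
V₁ = Fr₁·√(g·y₁) = 4.27×√(9.81×0.0175) = 1.77 m/s; q = V₁·y₁ = 0.0310 m²/s. V₂ = q/y₂ = 0.0310/0.0973 = 0.318 m/s. E₁ = y₁ + V₁²/2g = 0.177 m; E₂ = y₂ + V₂²/2g = 0.102 m. ΔE = E₁ − E₂ = 0.0746 m.
Q = q·b = 0.0310 × 0.523 = 0.0162 m³/s. P = γ·Q·ΔE = 9.81 × 0.0162 × 0.0746 = 0.0118 kW.

P = 0.0118 kW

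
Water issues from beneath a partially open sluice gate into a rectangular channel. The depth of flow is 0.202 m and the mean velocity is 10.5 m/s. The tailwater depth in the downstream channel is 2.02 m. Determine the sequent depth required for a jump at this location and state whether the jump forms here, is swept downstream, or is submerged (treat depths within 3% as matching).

Fr₁ = V₁/√(g·y₁) = 10.5/√(9.81×0.202) = 7.46.
From the momentum equation for a rectangular channel, y₂/y₁ = ½[√(1 + 8Fr₁²) − 1] = ½[√446.1 − 1] = 10.1.
y₂ = 10.1 × 0.202 = 2.03 m.
Tailwater y_tw = 2.02 m: y_tw ≈ y₂, so the jump forms here.

y₂ = 2.03 m; the jump forms here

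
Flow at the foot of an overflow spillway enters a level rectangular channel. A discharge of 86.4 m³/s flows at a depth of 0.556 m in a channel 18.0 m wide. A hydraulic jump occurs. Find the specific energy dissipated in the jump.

ΔE = 1.54 m

q = Q/b = 86.4/18.0 = 4.80 m²/s; V₁ = q/y₁ = 8.63 m/s. Fr₁ = V₁/√(g·y₁) = 3.70.
Bélanger equation: y₂/y₁ = ½[√(1 + 8Fr₁²) − 1] = ½[√110.3 − 1] = 4.75.
y₂ = 4.75 × 0.556 = 2.64 m.
V₂ = q/y₂ = 4.80/2.64 = 1.82 m/s. E₁ = y₁ + V₁²/2g = 4.35 m; E₂ = y₂ + V₂²/2g = 2.81 m. ΔE = E₁ − E₂ = 1.54 m.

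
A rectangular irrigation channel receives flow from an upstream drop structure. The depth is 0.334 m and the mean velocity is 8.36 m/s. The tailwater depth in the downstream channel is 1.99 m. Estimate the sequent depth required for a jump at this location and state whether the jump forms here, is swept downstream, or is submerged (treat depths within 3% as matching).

y₂ = 2.02 m; the jump forms here

Fr₁ = V₁/√(g·y₁) = 8.36/√(9.81×0.334) = 4.62.
From the momentum equation for a rectangular channel, y₂/y₁ = ½[√(1 + 8Fr₁²) − 1] = ½[√171.6 − 1] = 6.05.
y₂ = 6.05 × 0.334 = 2.02 m.
Tailwater y_tw = 1.99 m: y_tw ≈ y₂, so the jump forms here.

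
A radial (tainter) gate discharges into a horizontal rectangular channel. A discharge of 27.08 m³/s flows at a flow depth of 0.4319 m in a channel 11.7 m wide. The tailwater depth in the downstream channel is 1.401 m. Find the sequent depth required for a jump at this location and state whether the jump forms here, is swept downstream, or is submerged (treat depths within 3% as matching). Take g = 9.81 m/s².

q = Q/b = 27.08/11.7 = 2.315 m²/s; V₁ = q/y₁ = 5.359 m/s. Fr₁ = V₁/√(g·y₁) = 2.603.
Sequent-depth ratio: y₂/y₁ = ½[√(1 + 8Fr₁²) − 1] = ½[√55.225 − 1] = 3.216.
y₂ = 3.216 × 0.4319 = 1.389 m.
Tailwater y_tw = 1.401 m: y_tw ≈ y₂, so the jump forms here.

y₂ = 1.389 m; the jump forms here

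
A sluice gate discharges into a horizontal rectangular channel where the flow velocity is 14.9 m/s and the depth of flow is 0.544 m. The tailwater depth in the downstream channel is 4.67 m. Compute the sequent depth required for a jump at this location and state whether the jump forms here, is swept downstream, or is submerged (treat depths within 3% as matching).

Fr₁ = V₁/√(g·y₁) = 14.9/√(9.81×0.544) = 6.45.
By Bélanger, y₂/y₁ = ½[√(1 + 8Fr₁²) − 1] = ½[√333.8 − 1] = 8.64.
y₂ = 8.64 × 0.544 = 4.70 m.
Tailwater y_tw = 4.67 m: y_tw ≈ y₂, so the jump forms here.

y₂ = 4.70 m; the jump forms here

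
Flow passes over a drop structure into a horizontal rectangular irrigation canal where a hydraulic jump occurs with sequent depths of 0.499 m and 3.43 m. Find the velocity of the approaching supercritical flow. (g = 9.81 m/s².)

V₁ = 11.5 m/s

For a rectangular channel the momentum equation gives q² = ½·g·y₁·y₂·(y₁ + y₂) = ½×9.81×0.499×3.43×3.93 = 33.0.
q = √33.0 = 5.74 m²/s.
V₁ = q/y₁ = 5.74/0.499 = 11.5 m/s.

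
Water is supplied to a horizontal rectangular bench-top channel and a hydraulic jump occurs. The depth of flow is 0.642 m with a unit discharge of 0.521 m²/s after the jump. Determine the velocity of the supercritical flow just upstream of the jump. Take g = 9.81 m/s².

V₂ = q/y₂ = 0.521/0.642 = 0.812 m/s; Fr₂ = V₂/√(g·y₂) = 0.323.
Applying the sequent-depth relation in reverse, y₁/y₂ = ½[√(1 + 8Fr₂²) − 1] = ½[√1.837 − 1] = 0.178.
y₁ = 0.178 × 0.642 = 0.114 m.
V₁ = q/y₁ = 0.521/0.114 = 4.57 m/s.

V₁ = 4.57 m/s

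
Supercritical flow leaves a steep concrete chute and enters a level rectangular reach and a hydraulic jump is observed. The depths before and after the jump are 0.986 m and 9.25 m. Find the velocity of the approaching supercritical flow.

For a rectangular channel the momentum equation gives q² = ½·g·y₁·y₂·(y₁ + y₂) = ½×9.81×0.986×9.25×10.2 = 458.
q = √458 = 21.4 m²/s.
V₁ = q/y₁ = 21.4/0.986 = 21.7 m/s.

V₁ = 21.7 m/s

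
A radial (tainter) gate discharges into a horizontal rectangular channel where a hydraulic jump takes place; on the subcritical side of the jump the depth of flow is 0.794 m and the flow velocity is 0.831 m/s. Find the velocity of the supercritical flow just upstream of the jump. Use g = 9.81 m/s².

Fr₂ = V₂/√(g·y₂) = 0.831/√(9.81×0.794) = 0.298.
Applying the sequent-depth relation in reverse, y₁/y₂ = ½[√(1 + 8Fr₂²) − 1] = ½[√1.709 − 1] = 0.154.
y₁ = 0.154 × 0.794 = 0.122 m.
V₁ = q/y₁ = 0.660/0.122 = 5.41 m/s.

V₁ = 5.41 m/s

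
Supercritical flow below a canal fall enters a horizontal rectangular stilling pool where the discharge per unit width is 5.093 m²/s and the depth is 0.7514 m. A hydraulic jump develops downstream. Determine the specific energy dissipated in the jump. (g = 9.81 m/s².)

ΔE = 0.5402 m

V₁ = q/y₁ = 5.093/0.7514 = 6.778 m/s. Fr₁ = V₁/√(g·y₁) = 6.778/√(9.81×0.7514) = 2.497.
Bélanger equation: y₂/y₁ = ½[√(1 + 8Fr₁²) − 1] = ½[√50.860 − 1] = 3.066.
y₂ = 3.066 × 0.7514 = 2.304 m.
V₂ = q/y₂ = 5.093/2.304 = 2.211 m/s. E₁ = y₁ + V₁²/2g = 3.093 m; E₂ = y₂ + V₂²/2g = 2.553 m. ΔE = E₁ − E₂ = 0.5402 m.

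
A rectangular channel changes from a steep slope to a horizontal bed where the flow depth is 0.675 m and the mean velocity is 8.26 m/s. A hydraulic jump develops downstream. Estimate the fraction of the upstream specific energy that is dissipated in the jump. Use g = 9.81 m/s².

Fr₁ = V₁/√(g·y₁) = 8.26/√(9.81×0.675) = 3.21.
Conjugate-depth relation: y₂/y₁ = ½[√(1 + 8Fr₁²) − 1] = ½[√83.43 − 1] = 4.07.
y₂ = 4.07 × 0.675 = 2.75 m.
E₁ = y₁ + V₁²/2g = 4.15 m. ΔE = (y₂ − y₁)³/(4y₁y₂) = 1.20 m. ΔE/E₁ = 1.20/4.15 = 0.288.

ΔE/E₁ = 0.288 (28.8%)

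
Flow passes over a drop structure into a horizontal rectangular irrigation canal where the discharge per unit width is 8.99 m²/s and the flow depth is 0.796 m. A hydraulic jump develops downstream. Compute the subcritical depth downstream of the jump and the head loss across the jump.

V₁ = q/y₁ = 8.99/0.796 = 11.3 m/s. Fr₁ = V₁/√(g·y₁) = 11.3/√(9.81×0.796) = 4.04.
By Bélanger, y₂/y₁ = ½[√(1 + 8Fr₁²) − 1] = ½[√131.7 − 1] = 5.24.
y₂ = 5.24 × 0.796 = 4.17 m.
V₂ = q/y₂ = 8.99/4.17 = 2.16 m/s. E₁ = y₁ + V₁²/2g = 7.30 m; E₂ = y₂ + V₂²/2g = 4.41 m. ΔE = E₁ − E₂ = 2.89 m.

y₂ = 4.17 m; ΔE = 2.89 m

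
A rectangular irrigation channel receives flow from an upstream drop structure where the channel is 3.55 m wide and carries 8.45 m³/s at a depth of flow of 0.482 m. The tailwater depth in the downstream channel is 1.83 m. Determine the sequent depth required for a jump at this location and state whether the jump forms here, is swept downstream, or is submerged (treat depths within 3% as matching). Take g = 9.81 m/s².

q = Q/b = 8.45/3.55 = 2.38 m²/s; V₁ = q/y₁ = 4.94 m/s. Fr₁ = V₁/√(g·y₁) = 2.27.
By Bélanger, y₂/y₁ = ½[√(1 + 8Fr₁²) − 1] = ½[√42.26 − 1] = 2.75.
y₂ = 2.75 × 0.482 = 1.33 m.
Tailwater y_tw = 1.83 m: y_tw > y₂, so the jump is submerged.

y₂ = 1.33 m; the jump is submerged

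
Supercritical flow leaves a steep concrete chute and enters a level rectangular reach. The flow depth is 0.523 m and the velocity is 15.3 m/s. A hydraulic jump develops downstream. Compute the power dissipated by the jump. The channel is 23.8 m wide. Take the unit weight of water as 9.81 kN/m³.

P = 14138 kW

Fr₁ = V₁/√(g·y₁) = 15.3/√(9.81×0.523) = 6.75.
Sequent-depth ratio: y₂/y₁ = ½[√(1 + 8Fr₁²) − 1] = ½[√366.0 − 1] = 9.07.
y₂ = 9.07 × 0.523 = 4.74 m.
Head loss: ΔE = (y₂ − y₁)³/(4y₁y₂) = (4.74 − 0.523)³/(4×0.523×4.74) = 75.1/9.92 = 7.57 m.
q = V₁·y₁ = 15.3 × 0.523 = 8.00 m²/s. Q = q·b = 8.00 × 23.8 = 190 m³/s. P = γ·Q·ΔE = 9.81 × 190 × 7.57 = 14138 kW.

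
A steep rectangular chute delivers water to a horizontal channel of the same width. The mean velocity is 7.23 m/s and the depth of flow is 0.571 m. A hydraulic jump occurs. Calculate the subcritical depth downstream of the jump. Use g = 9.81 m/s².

y₂ = 2.20 m

Fr₁ = V₁/√(g·y₁) = 7.23/√(9.81×0.571) = 3.05.
Conjugate-depth relation: y₂/y₁ = ½[√(1 + 8Fr₁²) − 1] = ½[√75.66 − 1] = 3.85.
y₂ = 3.85 × 0.571 = 2.20 m.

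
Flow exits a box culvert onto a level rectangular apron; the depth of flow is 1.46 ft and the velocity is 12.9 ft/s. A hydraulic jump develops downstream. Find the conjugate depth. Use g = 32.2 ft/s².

y₂ = 3.22 ft

Fr₁ = V₁/√(g·y₁) = 12.9/√(32.2×1.46) = 1.88.
Conjugate-depth relation: y₂/y₁ = ½[√(1 + 8Fr₁²) − 1] = ½[√29.32 − 1] = 2.21.
y₂ = 2.21 × 1.46 = 3.22 ft.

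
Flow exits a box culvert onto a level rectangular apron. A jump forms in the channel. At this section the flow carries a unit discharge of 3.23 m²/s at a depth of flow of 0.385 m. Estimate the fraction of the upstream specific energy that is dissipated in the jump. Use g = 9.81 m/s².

V₁ = q/y₁ = 3.23/0.385 = 8.39 m/s. Fr₁ = V₁/√(g·y₁) = 8.39/√(9.81×0.385) = 4.32.
Conjugate-depth relation: y₂/y₁ = ½[√(1 + 8Fr₁²) − 1] = ½[√150.1 − 1] = 5.63.
y₂ = 5.63 × 0.385 = 2.17 m.
E₁ = y₁ + V₁²/2g = 3.97 m. ΔE = (y₂ − y₁)³/(4y₁y₂) = 1.69 m. ΔE/E₁ = 1.69/3.97 = 0.426.

ΔE/E₁ = 0.426 (42.6%)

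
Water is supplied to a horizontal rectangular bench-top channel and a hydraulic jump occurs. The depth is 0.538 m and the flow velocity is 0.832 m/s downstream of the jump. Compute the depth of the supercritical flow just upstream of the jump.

Fr₂ = V₂/√(g·y₂) = 0.832/√(9.81×0.538) = 0.362.
The Bélanger relation is symmetric: y₁/y₂ = ½[√(1 + 8Fr₂²) − 1] = ½[√2.049 − 1] = 0.216.
y₁ = 0.216 × 0.538 = 0.116 m.

y₁ = 0.116 m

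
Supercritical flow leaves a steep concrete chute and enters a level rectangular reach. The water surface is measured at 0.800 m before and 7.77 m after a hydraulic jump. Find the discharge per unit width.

q = 16.2 m²/s

For a rectangular channel the momentum equation gives q² = ½·g·y₁·y₂·(y₁ + y₂) = ½×9.81×0.800×7.77×8.57 = 261.
q = √261 = 16.2 m²/s.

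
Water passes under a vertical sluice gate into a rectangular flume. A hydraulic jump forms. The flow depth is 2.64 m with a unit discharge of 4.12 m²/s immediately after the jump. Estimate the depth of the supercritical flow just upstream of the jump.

y₁ = 0.427 m

V₂ = q/y₂ = 4.12/2.64 = 1.56 m/s; Fr₂ = V₂/√(g·y₂) = 0.307.
Since the conjugate-depth ratio holds either way, y₁/y₂ = ½[√(1 + 8Fr₂²) − 1] = ½[√1.752 − 1] = 0.162.
y₁ = 0.162 × 2.64 = 0.427 m.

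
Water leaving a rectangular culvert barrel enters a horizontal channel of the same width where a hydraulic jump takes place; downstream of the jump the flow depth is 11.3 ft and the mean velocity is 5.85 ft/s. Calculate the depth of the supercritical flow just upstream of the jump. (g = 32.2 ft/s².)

Fr₂ = V₂/√(g·y₂) = 5.85/√(32.2×11.3) = 0.307.
Since the conjugate-depth ratio holds either way, y₁/y₂ = ½[√(1 + 8Fr₂²) − 1] = ½[√1.752 − 1] = 0.162.
y₁ = 0.162 × 11.3 = 1.83 ft.

y₁ = 1.83 ft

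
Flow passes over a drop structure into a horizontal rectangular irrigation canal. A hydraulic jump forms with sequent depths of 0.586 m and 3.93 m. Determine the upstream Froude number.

For a rectangular channel the momentum equation gives q² = ½·g·y₁·y₂·(y₁ + y₂) = ½×9.81×0.586×3.93×4.52 = 51.0.
q = √51.0 = 7.14 m²/s.
V₁ = q/y₁ = 12.2 m/s; Fr₁ = V₁/√(g·y₁) = 5.08.

Fr₁ = 5.08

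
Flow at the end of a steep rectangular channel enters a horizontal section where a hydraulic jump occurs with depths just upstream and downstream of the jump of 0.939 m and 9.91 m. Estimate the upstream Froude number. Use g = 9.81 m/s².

For a rectangular channel the momentum equation gives q² = ½·g·y₁·y₂·(y₁ + y₂) = ½×9.81×0.939×9.91×10.8 = 495.
q = √495 = 22.3 m²/s.
V₁ = q/y₁ = 23.7 m/s; Fr₁ = V₁/√(g·y₁) = 7.81.

Fr₁ = 7.81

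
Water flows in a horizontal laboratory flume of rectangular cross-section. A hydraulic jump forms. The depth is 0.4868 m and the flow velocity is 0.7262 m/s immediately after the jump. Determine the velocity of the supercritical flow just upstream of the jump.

Fr₂ = V₂/√(g·y₂) = 0.7262/√(9.81×0.4868) = 0.3323.
From the momentum equation (using Fr₂), y₁/y₂ = ½[√(1 + 8Fr₂²) − 1] = ½[√1.8835 − 1] = 0.1862.
y₁ = 0.1862 × 0.4868 = 0.09064 m.
V₁ = q/y₁ = 0.3535/0.09064 = 3.900 m/s.

V₁ = 3.900 m/s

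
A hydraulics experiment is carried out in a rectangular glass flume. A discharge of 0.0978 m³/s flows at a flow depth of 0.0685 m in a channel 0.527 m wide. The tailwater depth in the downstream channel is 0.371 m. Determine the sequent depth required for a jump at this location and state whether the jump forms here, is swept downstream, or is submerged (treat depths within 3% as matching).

y₂ = 0.288 m; the jump is submerged

q = Q/b = 0.0978/0.527 = 0.186 m²/s; V₁ = q/y₁ = 2.71 m/s. Fr₁ = V₁/√(g·y₁) = 3.30.
By Bélanger, y₂/y₁ = ½[√(1 + 8Fr₁²) − 1] = ½[√88.38 − 1] = 4.20.
y₂ = 4.20 × 0.0685 = 0.288 m.
Tailwater y_tw = 0.371 m: y_tw > y₂, so the jump is submerged.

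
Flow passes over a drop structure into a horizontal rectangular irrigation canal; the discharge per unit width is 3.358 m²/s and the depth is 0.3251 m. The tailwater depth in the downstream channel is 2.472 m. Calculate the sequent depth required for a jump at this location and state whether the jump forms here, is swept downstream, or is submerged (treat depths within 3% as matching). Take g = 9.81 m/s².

y₂ = 2.502 m; the jump forms here

V₁ = q/y₁ = 3.358/0.3251 = 10.33 m/s. Fr₁ = V₁/√(g·y₁) = 10.33/√(9.81×0.3251) = 5.784.
Sequent-depth ratio: y₂/y₁ = ½[√(1 + 8Fr₁²) − 1] = ½[√268.63 − 1] = 7.695.
y₂ = 7.695 × 0.3251 = 2.502 m.
Tailwater y_tw = 2.472 m: y_tw ≈ y₂, so the jump forms here.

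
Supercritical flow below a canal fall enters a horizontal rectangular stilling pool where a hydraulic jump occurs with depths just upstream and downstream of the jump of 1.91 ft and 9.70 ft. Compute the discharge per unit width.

For a rectangular channel the momentum equation gives q² = ½·g·y₁·y₂·(y₁ + y₂) = ½×32.2×1.91×9.70×11.6 = 3463.
q = √3463 = 58.8 ft²/s.

q = 58.8 ft²/s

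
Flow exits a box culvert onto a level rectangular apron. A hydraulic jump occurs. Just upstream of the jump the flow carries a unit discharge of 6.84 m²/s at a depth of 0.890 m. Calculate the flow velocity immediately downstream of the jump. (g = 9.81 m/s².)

V₂ = 2.39 m/s

V₁ = q/y₁ = 6.84/0.890 = 7.69 m/s. Fr₁ = V₁/√(g·y₁) = 7.69/√(9.81×0.890) = 2.60.
Conjugate-depth relation: y₂/y₁ = ½[√(1 + 8Fr₁²) − 1] = ½[√55.12 − 1] = 3.21.
y₂ = 3.21 × 0.890 = 2.86 m.
V₂ = q/y₂ = 6.84/2.86 = 2.39 m/s.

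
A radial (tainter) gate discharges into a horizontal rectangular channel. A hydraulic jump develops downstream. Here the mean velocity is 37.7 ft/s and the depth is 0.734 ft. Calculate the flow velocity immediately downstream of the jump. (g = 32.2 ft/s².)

Fr₁ = V₁/√(g·y₁) = 37.7/√(32.2×0.734) = 7.75.
Conjugate-depth relation: y₂/y₁ = ½[√(1 + 8Fr₁²) − 1] = ½[√482.1 − 1] = 10.5.
y₂ = 10.5 × 0.734 = 7.69 ft.
q = V₁·y₁ = 37.7 × 0.734 = 27.7 ft²/s.
V₂ = q/y₂ = 27.7/7.69 = 3.60 ft/s.

V₂ = 3.60 ft/s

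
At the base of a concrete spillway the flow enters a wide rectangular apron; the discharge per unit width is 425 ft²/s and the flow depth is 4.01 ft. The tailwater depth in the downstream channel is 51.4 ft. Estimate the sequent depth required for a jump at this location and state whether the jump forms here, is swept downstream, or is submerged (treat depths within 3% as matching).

V₁ = q/y₁ = 425/4.01 = 106 ft/s. Fr₁ = V₁/√(g·y₁) = 106/√(32.2×4.01) = 9.33.
Bélanger equation: y₂/y₁ = ½[√(1 + 8Fr₁²) − 1] = ½[√697.0 − 1] = 12.7.
y₂ = 12.7 × 4.01 = 50.9 ft.
Tailwater y_tw = 51.4 ft: y_tw ≈ y₂, so the jump forms here.

y₂ = 50.9 ft; the jump forms here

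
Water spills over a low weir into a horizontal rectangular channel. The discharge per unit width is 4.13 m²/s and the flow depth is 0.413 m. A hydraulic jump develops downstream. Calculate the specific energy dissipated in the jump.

ΔE = 2.69 m

V₁ = q/y₁ = 4.13/0.413 = 10.0 m/s. Fr₁ = V₁/√(g·y₁) = 10.0/√(9.81×0.413) = 4.97.
From the momentum equation for a rectangular channel, y₂/y₁ = ½[√(1 + 8Fr₁²) − 1] = ½[√198.5 − 1] = 6.54.
y₂ = 6.54 × 0.413 = 2.70 m.
Head loss: ΔE = (y₂ − y₁)³/(4y₁y₂) = (2.70 − 0.413)³/(4×0.413×2.70) = 12.0/4.46 = 2.69 m.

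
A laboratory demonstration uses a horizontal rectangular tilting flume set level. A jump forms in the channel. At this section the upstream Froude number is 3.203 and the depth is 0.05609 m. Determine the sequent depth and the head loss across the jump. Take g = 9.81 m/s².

Fr₁ = 3.203 (given).
From the momentum equation for a rectangular channel, y₂/y₁ = ½[√(1 + 8Fr₁²) − 1] = ½[√83.074 − 1] = 4.057.
y₂ = 4.057 × 0.05609 = 0.2276 m.
Head loss: ΔE = (y₂ − y₁)³/(4y₁y₂) = (0.2276 − 0.05609)³/(4×0.05609×0.2276) = 0.005042/0.05106 = 0.09876 m.

y₂ = 0.2276 m; ΔE = 0.09876 m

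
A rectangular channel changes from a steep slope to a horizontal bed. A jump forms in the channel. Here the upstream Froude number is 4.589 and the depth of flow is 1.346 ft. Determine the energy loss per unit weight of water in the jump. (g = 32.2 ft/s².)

ΔE = 7.038 ft

Fr₁ = 4.589 (given).
By Bélanger, y₂/y₁ = ½[√(1 + 8Fr₁²) − 1] = ½[√169.47 − 1] = 6.009.
y₂ = 6.009 × 1.346 = 8.088 ft.
V₁ = Fr₁·√(g·y₁) = 4.589×√(32.2×1.346) = 30.21 ft/s; q = V₁·y₁ = 40.66 ft²/s. V₂ = q/y₂ = 40.66/8.088 = 5.028 ft/s. E₁ = y₁ + V₁²/2g = 15.52 ft; E₂ = y₂ + V₂²/2g = 8.481 ft. ΔE = E₁ − E₂ = 7.038 ft.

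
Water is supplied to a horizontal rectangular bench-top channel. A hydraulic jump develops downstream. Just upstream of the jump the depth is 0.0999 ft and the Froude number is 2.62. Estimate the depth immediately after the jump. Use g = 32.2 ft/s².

y₂ = 0.324 ft

Fr₁ = 2.62 (given).
By Bélanger, y₂/y₁ = ½[√(1 + 8Fr₁²) − 1] = ½[√55.92 − 1] = 3.24.
y₂ = 3.24 × 0.0999 = 0.324 ft.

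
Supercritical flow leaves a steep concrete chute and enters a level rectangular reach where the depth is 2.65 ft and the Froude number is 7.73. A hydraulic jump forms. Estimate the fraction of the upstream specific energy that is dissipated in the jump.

Fr₁ = 7.73 (given).
By Bélanger, y₂/y₁ = ½[√(1 + 8Fr₁²) − 1] = ½[√479.0 − 1] = 10.4.
y₂ = 10.4 × 2.65 = 27.7 ft.
E₁ = y₁(1 + Fr₁²/2) = 2.65×(1 + 7.73²/2) = 81.8 ft. ΔE = (y₂ − y₁)³/(4y₁y₂) = 53.4 ft. ΔE/E₁ = 53.4/81.8 = 0.653.

ΔE/E₁ = 0.653 (65.3%)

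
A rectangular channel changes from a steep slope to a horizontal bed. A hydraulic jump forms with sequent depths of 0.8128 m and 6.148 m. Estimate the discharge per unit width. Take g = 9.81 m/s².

For a rectangular channel the momentum equation gives q² = ½·g·y₁·y₂·(y₁ + y₂) = ½×9.81×0.8128×6.148×6.961 = 170.6.
q = √170.6 = 13.06 m²/s.

q = 13.06 m²/s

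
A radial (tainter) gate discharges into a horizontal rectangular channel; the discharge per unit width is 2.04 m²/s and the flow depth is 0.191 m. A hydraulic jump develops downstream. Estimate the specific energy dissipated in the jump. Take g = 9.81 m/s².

V₁ = q/y₁ = 2.04/0.191 = 10.7 m/s. Fr₁ = V₁/√(g·y₁) = 10.7/√(9.81×0.191) = 7.80.
Conjugate-depth relation: y₂/y₁ = ½[√(1 + 8Fr₁²) − 1] = ½[√488.1 − 1] = 10.5.
y₂ = 10.5 × 0.191 = 2.01 m.
V₂ = q/y₂ = 2.04/2.01 = 1.01 m/s. E₁ = y₁ + V₁²/2g = 6.01 m; E₂ = y₂ + V₂²/2g = 2.07 m. ΔE = E₁ − E₂ = 3.94 m.

ΔE = 3.94 m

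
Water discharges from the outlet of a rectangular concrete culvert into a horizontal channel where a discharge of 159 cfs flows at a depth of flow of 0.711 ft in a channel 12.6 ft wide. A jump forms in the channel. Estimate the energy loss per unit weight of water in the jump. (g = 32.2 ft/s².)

q = Q/b = 159/12.6 = 12.6 ft²/s; V₁ = q/y₁ = 17.7 ft/s. Fr₁ = V₁/√(g·y₁) = 3.71.
Bélanger equation: y₂/y₁ = ½[√(1 + 8Fr₁²) − 1] = ½[√111.1 − 1] = 4.77.
y₂ = 4.77 × 0.711 = 3.39 ft.
V₂ = q/y₂ = 12.6/3.39 = 3.72 ft/s. E₁ = y₁ + V₁²/2g = 5.60 ft; E₂ = y₂ + V₂²/2g = 3.61 ft. ΔE = E₁ − E₂ = 2.00 ft.

ΔE = 2.00 ft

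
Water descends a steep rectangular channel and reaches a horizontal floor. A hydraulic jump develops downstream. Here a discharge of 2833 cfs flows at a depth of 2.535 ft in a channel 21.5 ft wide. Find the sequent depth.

y₂ = 19.40 ft

q = Q/b = 2833/21.5 = 131.8 ft²/s; V₁ = q/y₁ = 51.98 ft/s. Fr₁ = V₁/√(g·y₁) = 5.753.
From the momentum equation for a rectangular channel, y₂/y₁ = ½[√(1 + 8Fr₁²) − 1] = ½[√265.80 − 1] = 7.652.
y₂ = 7.652 × 2.535 = 19.40 ft.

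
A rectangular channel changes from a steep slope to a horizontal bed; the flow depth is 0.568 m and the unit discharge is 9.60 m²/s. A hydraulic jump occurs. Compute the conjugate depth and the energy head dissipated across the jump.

V₁ = q/y₁ = 9.60/0.568 = 16.9 m/s. Fr₁ = V₁/√(g·y₁) = 16.9/√(9.81×0.568) = 7.16.
By Bélanger, y₂/y₁ = ½[√(1 + 8Fr₁²) − 1] = ½[√411.1 − 1] = 9.64.
y₂ = 9.64 × 0.568 = 5.47 m.
V₂ = q/y₂ = 9.60/5.47 = 1.75 m/s. E₁ = y₁ + V₁²/2g = 15.1 m; E₂ = y₂ + V₂²/2g = 5.63 m. ΔE = E₁ − E₂ = 9.50 m.

y₂ = 5.47 m; ΔE = 9.50 m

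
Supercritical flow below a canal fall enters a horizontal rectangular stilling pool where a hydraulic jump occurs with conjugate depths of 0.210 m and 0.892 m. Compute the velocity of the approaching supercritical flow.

For a rectangular channel the momentum equation gives q² = ½·g·y₁·y₂·(y₁ + y₂) = ½×9.81×0.210×0.892×1.10 = 1.01.
q = √1.01 = 1.01 m²/s.
V₁ = q/y₁ = 1.01/0.210 = 4.79 m/s.

V₁ = 4.79 m/s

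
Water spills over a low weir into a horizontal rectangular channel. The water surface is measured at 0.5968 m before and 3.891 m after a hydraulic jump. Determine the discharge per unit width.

q = 7.150 m²/s

For a rectangular channel the momentum equation gives q² = ½·g·y₁·y₂·(y₁ + y₂) = ½×9.81×0.5968×3.891×4.488 = 51.12.
q = √51.12 = 7.150 m²/s.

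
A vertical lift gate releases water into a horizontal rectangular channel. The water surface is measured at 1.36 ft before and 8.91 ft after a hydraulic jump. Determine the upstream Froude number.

Fr₁ = 4.97

For a rectangular channel the momentum equation gives q² = ½·g·y₁·y₂·(y₁ + y₂) = ½×32.2×1.36×8.91×10.3 = 2004.
q = √2004 = 44.8 ft²/s.
V₁ = q/y₁ = 32.9 ft/s; Fr₁ = V₁/√(g·y₁) = 4.97.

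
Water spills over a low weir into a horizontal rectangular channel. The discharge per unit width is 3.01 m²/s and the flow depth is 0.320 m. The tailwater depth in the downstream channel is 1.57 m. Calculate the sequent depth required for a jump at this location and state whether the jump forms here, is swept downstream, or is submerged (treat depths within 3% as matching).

y₂ = 2.25 m; the jump is swept downstream

V₁ = q/y₁ = 3.01/0.320 = 9.41 m/s. Fr₁ = V₁/√(g·y₁) = 9.41/√(9.81×0.320) = 5.31.
Sequent-depth ratio: y₂/y₁ = ½[√(1 + 8Fr₁²) − 1] = ½[√226.5 − 1] = 7.02.
y₂ = 7.02 × 0.320 = 2.25 m.
Tailwater y_tw = 1.57 m: y_tw < y₂, so the jump is swept downstream.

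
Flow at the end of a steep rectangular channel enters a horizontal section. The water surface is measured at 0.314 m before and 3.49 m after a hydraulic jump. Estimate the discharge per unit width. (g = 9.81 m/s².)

q = 4.52 m²/s

For a rectangular channel the momentum equation gives q² = ½·g·y₁·y₂·(y₁ + y₂) = ½×9.81×0.314×3.49×3.80 = 20.4.
q = √20.4 = 4.52 m²/s.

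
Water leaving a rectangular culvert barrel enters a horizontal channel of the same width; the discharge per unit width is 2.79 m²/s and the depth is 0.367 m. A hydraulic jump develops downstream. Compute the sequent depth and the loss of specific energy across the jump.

V₁ = q/y₁ = 2.79/0.367 = 7.60 m/s. Fr₁ = V₁/√(g·y₁) = 7.60/√(9.81×0.367) = 4.01.
Conjugate-depth relation: y₂/y₁ = ½[√(1 + 8Fr₁²) − 1] = ½[√129.4 − 1] = 5.19.
y₂ = 5.19 × 0.367 = 1.90 m.
Head loss: ΔE = (y₂ − y₁)³/(4y₁y₂) = (1.90 − 0.367)³/(4×0.367×1.90) = 3.63/2.80 = 1.30 m.

y₂ = 1.90 m; ΔE = 1.30 m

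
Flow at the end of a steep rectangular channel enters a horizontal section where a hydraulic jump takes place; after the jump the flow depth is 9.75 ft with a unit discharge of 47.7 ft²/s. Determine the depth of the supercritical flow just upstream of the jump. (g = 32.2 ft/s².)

y₁ = 1.31 ft

V₂ = q/y₂ = 47.7/9.75 = 4.89 ft/s; Fr₂ = V₂/√(g·y₂) = 0.276.
Since the conjugate-depth ratio holds either way, y₁/y₂ = ½[√(1 + 8Fr₂²) − 1] = ½[√1.610 − 1] = 0.134.
y₁ = 0.134 × 9.75 = 1.31 ft.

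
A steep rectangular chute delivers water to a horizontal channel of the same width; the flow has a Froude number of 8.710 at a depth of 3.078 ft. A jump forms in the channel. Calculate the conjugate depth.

Fr₁ = 8.710 (given).
By Bélanger, y₂/y₁ = ½[√(1 + 8Fr₁²) − 1] = ½[√607.91 − 1] = 11.83.
y₂ = 11.83 × 3.078 = 36.41 ft.

y₂ = 36.41 ft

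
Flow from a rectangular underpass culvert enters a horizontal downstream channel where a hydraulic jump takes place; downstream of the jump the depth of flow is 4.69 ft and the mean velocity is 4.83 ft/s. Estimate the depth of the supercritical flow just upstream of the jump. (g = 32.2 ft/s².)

y₁ = 1.16 ft

Fr₂ = V₂/√(g·y₂) = 4.83/√(32.2×4.69) = 0.393.
Applying the sequent-depth relation in reverse, y₁/y₂ = ½[√(1 + 8Fr₂²) − 1] = ½[√2.236 − 1] = 0.248.
y₁ = 0.248 × 4.69 = 1.16 ft.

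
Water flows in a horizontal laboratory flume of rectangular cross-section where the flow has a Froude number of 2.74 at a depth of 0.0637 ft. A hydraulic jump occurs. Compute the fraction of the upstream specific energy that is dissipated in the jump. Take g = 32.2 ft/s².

ΔE/E₁ = 0.215 (21.5%)

Fr₁ = 2.74 (given).
Conjugate-depth relation: y₂/y₁ = ½[√(1 + 8Fr₁²) − 1] = ½[√61.06 − 1] = 3.41.
y₂ = 3.41 × 0.0637 = 0.217 ft.
E₁ = y₁(1 + Fr₁²/2) = 0.0637×(1 + 2.74²/2) = 0.303 ft. ΔE = (y₂ − y₁)³/(4y₁y₂) = 0.0652 ft. ΔE/E₁ = 0.0652/0.303 = 0.215.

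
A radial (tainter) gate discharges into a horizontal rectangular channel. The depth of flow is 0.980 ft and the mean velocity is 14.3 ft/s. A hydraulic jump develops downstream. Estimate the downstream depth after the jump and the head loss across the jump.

y₂ = 3.07 ft; ΔE = 0.760 ft

Fr₁ = V₁/√(g·y₁) = 14.3/√(32.2×0.980) = 2.55.
Sequent-depth ratio: y₂/y₁ = ½[√(1 + 8Fr₁²) − 1] = ½[√52.84 − 1] = 3.13.
y₂ = 3.13 × 0.980 = 3.07 ft.
q = V₁·y₁ = 14.3 × 0.980 = 14.0 ft²/s. V₂ = q/y₂ = 14.0/3.07 = 4.56 ft/s. E₁ = y₁ + V₁²/2g = 4.16 ft; E₂ = y₂ + V₂²/2g = 3.40 ft. ΔE = E₁ − E₂ = 0.760 ft.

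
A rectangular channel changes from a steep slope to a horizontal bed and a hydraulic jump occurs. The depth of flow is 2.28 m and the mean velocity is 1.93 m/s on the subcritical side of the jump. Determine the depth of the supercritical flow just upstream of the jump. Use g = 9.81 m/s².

y₁ = 0.601 m

Fr₂ = V₂/√(g·y₂) = 1.93/√(9.81×2.28) = 0.408.
From the momentum equation (using Fr₂), y₁/y₂ = ½[√(1 + 8Fr₂²) − 1] = ½[√2.332 − 1] = 0.264.
y₁ = 0.264 × 2.28 = 0.601 m.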